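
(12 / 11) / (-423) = -4 / 1551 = -0.00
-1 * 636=-636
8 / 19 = 0.42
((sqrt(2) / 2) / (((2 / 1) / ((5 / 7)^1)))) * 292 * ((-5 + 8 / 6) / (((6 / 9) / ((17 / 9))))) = -68255 * sqrt(2) / 126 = -766.09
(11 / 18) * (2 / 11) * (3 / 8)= 1 / 24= 0.04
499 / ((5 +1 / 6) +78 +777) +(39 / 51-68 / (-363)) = 48796849 / 31848531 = 1.53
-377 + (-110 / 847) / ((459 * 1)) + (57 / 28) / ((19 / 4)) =-13309174 / 35343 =-376.57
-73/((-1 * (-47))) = -73/47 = -1.55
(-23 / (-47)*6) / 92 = 3 / 94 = 0.03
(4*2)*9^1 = 72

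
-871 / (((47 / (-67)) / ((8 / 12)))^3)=2095716584 / 2803221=747.61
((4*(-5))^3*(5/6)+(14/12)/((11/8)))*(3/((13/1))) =-1538.27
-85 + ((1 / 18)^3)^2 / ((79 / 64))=-3568626314 / 41983839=-85.00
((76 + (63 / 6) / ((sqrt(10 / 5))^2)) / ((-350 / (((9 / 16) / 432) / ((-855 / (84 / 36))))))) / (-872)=-13 / 13742161920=-0.00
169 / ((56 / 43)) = 7267 / 56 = 129.77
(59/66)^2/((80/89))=309809/348480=0.89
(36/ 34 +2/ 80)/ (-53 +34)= -737/ 12920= -0.06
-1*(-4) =4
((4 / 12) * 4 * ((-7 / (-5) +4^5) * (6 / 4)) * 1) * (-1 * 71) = -728034 / 5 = -145606.80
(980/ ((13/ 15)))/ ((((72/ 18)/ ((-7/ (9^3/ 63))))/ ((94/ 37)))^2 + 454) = 38982996150/ 15885072593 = 2.45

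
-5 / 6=-0.83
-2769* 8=-22152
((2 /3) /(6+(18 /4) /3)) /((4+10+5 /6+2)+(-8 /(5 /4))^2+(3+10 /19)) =760 /524283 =0.00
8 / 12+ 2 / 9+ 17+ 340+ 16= 3365 / 9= 373.89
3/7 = 0.43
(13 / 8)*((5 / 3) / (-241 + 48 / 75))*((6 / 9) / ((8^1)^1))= -1625 / 1730592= -0.00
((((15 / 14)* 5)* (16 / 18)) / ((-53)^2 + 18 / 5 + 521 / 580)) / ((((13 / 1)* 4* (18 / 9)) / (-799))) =-5792750 / 445489317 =-0.01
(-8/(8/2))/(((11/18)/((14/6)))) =-84/11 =-7.64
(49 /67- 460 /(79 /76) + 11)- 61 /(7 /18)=-21773296 /37051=-587.66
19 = 19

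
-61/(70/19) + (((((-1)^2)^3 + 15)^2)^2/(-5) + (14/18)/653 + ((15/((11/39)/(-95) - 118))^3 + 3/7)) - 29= -452168026008304415455434811/34379311152931312335390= -13152.33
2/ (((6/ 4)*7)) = 4/ 21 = 0.19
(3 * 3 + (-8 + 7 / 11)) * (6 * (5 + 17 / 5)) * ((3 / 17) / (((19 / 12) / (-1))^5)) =-3386105856 / 2315152565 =-1.46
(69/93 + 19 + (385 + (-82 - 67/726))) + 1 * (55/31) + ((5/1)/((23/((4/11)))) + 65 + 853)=643166713/517638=1242.50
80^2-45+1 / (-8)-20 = 50679 / 8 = 6334.88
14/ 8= 7/ 4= 1.75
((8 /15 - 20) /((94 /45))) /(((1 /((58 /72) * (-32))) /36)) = 406464 /47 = 8648.17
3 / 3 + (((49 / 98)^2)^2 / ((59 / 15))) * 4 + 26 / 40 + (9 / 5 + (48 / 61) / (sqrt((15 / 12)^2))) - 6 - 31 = -1182521 / 35990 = -32.86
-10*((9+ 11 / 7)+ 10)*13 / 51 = -6240 / 119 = -52.44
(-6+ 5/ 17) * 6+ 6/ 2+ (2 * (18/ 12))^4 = 846/ 17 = 49.76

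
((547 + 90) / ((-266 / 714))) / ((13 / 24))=-59976 / 19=-3156.63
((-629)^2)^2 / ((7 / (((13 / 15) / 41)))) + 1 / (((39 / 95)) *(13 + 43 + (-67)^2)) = 24046571783167366 / 50872185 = 472686042.15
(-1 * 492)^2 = 242064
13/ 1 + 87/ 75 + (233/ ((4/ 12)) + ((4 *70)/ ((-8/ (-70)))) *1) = 79079/ 25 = 3163.16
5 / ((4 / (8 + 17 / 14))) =645 / 56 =11.52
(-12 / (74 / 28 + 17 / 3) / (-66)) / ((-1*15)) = -28 / 19195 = -0.00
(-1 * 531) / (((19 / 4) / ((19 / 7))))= -2124 / 7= -303.43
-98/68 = -49/34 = -1.44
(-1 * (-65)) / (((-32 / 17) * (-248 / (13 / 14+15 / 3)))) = 91715 / 111104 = 0.83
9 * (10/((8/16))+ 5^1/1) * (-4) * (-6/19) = 5400/19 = 284.21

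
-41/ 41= -1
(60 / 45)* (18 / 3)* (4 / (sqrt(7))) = 32* sqrt(7) / 7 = 12.09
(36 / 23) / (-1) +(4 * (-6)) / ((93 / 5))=-2036 / 713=-2.86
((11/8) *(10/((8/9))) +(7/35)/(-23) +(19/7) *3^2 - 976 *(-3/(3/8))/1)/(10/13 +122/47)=123520744321/52962560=2332.23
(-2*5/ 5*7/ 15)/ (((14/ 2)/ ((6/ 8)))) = -1/ 10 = -0.10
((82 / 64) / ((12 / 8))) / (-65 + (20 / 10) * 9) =-41 / 2256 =-0.02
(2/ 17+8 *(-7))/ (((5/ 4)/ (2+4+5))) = -8360/ 17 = -491.76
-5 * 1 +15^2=220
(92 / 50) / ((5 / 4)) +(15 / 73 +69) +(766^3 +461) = 4101282602557 / 9125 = 449455627.68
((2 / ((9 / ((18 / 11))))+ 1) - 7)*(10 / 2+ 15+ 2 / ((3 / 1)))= -3844 / 33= -116.48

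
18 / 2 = 9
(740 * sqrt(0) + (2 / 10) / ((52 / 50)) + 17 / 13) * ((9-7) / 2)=3 / 2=1.50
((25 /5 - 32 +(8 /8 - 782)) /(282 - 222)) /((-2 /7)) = 707 /15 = 47.13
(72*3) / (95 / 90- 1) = 3888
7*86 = 602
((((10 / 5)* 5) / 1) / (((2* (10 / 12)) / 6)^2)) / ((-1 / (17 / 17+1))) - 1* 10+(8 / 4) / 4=-2687 / 10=-268.70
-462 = -462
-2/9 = -0.22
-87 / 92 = -0.95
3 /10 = 0.30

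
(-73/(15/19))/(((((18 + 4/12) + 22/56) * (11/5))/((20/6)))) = -388360/51909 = -7.48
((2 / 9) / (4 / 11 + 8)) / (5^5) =11 / 1293750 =0.00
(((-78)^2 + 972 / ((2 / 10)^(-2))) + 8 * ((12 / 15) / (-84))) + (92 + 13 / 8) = 26109001 / 4200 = 6216.43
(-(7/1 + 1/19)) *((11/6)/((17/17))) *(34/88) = -1139/228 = -5.00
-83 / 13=-6.38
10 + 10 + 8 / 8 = 21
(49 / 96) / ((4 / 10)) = 245 / 192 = 1.28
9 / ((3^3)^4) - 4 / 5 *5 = -236195 / 59049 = -4.00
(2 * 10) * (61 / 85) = 244 / 17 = 14.35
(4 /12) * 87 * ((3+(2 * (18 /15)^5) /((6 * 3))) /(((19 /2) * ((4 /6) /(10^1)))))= 1781586 /11875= 150.03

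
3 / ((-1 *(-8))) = 3 / 8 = 0.38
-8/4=-2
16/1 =16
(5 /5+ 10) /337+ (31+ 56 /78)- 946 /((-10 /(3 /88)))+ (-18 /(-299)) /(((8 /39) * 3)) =424092311 /12091560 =35.07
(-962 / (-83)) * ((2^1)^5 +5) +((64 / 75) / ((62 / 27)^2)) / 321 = 91500713518 / 213366025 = 428.84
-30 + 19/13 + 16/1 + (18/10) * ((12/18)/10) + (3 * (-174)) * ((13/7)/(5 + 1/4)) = -3138364/15925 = -197.07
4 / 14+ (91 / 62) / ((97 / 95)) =72543 / 42098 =1.72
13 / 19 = 0.68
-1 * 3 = -3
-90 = -90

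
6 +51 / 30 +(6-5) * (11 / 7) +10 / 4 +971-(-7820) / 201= 7187497 / 7035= 1021.68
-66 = -66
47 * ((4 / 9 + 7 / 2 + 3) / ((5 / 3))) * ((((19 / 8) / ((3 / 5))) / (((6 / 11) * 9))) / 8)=19.74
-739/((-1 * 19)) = 739/19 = 38.89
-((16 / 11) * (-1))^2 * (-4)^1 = 1024 / 121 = 8.46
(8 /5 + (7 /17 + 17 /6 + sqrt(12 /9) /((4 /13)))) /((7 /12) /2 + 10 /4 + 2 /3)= 52*sqrt(3) /83 + 9884 /7055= 2.49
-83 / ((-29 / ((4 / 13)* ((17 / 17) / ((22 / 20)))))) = 3320 / 4147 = 0.80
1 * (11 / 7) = 11 / 7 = 1.57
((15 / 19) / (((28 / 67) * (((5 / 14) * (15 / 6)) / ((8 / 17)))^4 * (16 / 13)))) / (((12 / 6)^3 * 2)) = 917769216 / 123976484375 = 0.01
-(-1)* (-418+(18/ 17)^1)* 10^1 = -70880/ 17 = -4169.41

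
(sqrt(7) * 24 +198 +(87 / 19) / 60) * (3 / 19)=72 * sqrt(7) / 19 +225807 / 7220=41.30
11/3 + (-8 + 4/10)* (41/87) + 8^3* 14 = 3118117/435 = 7168.09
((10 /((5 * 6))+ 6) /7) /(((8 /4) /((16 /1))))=152 /21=7.24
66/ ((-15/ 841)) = -18502/ 5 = -3700.40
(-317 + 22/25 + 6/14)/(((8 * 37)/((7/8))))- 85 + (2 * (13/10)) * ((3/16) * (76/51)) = -42876031/503200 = -85.21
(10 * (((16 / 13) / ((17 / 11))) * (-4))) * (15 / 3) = -35200 / 221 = -159.28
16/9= 1.78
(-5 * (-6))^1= 30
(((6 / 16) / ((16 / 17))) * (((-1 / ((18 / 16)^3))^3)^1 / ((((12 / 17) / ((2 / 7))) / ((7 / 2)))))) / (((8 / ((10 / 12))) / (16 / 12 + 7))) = -591872000 / 3486784401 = -0.17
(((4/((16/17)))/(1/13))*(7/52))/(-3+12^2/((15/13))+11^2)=595/19424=0.03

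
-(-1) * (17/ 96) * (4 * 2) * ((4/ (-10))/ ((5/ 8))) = -68/ 75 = -0.91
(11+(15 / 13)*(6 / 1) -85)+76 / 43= -36508 / 559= -65.31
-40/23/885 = -8/4071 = -0.00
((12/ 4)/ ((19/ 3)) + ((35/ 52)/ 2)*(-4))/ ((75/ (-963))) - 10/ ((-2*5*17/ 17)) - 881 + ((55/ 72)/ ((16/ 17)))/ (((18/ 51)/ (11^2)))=-25205320319/ 42681600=-590.54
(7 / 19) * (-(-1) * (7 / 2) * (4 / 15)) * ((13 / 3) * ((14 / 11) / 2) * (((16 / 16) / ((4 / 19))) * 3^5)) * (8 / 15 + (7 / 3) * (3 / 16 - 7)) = -147962997 / 8800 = -16813.98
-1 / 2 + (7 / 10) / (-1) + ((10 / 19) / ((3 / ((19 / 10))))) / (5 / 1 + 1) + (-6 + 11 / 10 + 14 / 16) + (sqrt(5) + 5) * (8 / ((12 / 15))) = 10 * sqrt(5) + 16139 / 360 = 67.19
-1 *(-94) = 94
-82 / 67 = -1.22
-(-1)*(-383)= -383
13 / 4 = 3.25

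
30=30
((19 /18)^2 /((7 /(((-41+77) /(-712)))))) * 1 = -361 /44856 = -0.01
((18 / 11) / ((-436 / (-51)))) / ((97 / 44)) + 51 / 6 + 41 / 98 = 4665383 / 518077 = 9.01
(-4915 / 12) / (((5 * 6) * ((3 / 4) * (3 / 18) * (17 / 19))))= -18677 / 153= -122.07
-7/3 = -2.33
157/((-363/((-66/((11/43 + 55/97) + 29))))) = 1309694/1368301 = 0.96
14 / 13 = 1.08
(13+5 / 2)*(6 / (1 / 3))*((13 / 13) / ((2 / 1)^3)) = 279 / 8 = 34.88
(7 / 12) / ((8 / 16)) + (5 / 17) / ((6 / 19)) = 107 / 51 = 2.10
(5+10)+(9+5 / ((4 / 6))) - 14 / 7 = 59 / 2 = 29.50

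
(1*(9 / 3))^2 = 9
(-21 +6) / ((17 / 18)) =-270 / 17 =-15.88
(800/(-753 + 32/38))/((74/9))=-68400/528767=-0.13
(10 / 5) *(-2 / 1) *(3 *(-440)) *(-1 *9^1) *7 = -332640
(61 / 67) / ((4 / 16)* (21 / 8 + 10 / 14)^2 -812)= -765184 / 680100853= -0.00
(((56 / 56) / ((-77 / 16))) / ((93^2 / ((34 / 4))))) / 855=-136 / 569406915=-0.00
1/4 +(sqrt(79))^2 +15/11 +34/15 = 54701/660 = 82.88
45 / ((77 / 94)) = 4230 / 77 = 54.94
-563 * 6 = -3378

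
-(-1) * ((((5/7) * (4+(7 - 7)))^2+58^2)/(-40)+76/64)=-325817/3920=-83.12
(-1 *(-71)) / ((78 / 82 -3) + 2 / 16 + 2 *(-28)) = -23288 / 18999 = -1.23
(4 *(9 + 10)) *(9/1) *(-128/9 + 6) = -5624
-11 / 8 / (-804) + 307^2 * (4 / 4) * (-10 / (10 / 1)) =-94249.00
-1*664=-664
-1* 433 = -433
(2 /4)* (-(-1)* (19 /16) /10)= 19 /320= 0.06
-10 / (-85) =2 / 17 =0.12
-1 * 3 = -3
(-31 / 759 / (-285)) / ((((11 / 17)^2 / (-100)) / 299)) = -2329340 / 227601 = -10.23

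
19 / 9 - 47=-404 / 9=-44.89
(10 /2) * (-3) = -15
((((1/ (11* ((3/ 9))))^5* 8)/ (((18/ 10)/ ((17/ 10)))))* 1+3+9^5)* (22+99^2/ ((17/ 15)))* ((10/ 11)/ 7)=1274296551537120/ 19165069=66490579.89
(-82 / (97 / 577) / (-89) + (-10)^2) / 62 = 1.70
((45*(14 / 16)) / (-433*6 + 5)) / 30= -0.00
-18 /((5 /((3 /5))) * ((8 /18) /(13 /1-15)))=243 /25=9.72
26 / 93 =0.28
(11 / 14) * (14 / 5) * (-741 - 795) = -3379.20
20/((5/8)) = 32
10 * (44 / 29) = 440 / 29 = 15.17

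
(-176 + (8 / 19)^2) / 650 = -31736 / 117325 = -0.27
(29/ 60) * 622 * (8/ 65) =36076/ 975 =37.00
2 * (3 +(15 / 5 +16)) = 44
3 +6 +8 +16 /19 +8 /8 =358 /19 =18.84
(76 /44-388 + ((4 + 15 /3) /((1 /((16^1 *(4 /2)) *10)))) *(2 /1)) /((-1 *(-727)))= 59111 /7997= 7.39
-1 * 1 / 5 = -1 / 5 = -0.20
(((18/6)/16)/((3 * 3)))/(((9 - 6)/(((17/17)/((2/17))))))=17/288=0.06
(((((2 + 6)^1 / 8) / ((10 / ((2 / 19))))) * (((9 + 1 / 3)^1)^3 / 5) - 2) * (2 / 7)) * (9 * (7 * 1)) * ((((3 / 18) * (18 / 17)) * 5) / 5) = -7396 / 8075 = -0.92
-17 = -17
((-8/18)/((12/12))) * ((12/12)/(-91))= 0.00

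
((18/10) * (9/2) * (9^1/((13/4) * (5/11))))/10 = 8019/1625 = 4.93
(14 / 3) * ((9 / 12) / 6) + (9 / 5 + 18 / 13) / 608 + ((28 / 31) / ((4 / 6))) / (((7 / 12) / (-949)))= -8098804469 / 3675360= -2203.54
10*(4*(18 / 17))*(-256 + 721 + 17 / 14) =2349720 / 119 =19745.55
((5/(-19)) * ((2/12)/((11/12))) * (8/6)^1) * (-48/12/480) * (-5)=-5/1881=-0.00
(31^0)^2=1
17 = 17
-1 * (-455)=455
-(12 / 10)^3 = -216 / 125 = -1.73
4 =4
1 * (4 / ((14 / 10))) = 20 / 7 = 2.86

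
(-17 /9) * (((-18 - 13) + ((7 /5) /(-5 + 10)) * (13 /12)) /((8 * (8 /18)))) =156553 /9600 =16.31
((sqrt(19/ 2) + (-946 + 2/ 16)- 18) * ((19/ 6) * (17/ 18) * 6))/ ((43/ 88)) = -27397183/ 774 + 7106 * sqrt(38)/ 387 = -35283.69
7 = 7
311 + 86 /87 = 27143 /87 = 311.99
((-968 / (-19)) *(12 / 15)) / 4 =968 / 95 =10.19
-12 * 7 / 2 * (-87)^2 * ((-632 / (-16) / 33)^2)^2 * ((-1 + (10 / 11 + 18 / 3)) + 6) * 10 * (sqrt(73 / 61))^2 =-93001949.92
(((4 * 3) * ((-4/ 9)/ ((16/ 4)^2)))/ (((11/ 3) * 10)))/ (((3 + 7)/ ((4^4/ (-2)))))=32/ 275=0.12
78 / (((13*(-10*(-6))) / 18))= 9 / 5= 1.80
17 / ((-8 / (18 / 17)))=-2.25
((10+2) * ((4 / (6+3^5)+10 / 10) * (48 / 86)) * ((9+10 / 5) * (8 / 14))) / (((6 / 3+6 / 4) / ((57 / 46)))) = 2648448 / 174881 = 15.14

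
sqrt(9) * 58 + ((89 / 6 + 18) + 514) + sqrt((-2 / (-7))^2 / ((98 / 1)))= sqrt(2) / 49 + 4325 / 6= 720.86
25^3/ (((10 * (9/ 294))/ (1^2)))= 153125/ 3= 51041.67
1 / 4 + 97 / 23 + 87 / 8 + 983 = 183695 / 184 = 998.34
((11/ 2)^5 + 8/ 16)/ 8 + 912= 394539/ 256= 1541.17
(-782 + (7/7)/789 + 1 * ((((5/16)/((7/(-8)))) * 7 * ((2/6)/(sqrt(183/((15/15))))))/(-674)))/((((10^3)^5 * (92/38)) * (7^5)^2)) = -11722943/10252156687206000000000000000 + 19 * sqrt(183)/1923226631351121600000000000000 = -0.00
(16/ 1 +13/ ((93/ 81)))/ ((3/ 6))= 1694/ 31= 54.65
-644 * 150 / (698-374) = -8050 / 27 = -298.15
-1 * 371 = -371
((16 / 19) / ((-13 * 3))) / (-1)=16 / 741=0.02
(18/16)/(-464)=-9/3712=-0.00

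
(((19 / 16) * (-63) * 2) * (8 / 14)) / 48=-57 / 32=-1.78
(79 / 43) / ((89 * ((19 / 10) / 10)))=7900 / 72713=0.11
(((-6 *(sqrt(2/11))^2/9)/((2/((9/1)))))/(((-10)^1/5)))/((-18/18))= -3/11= -0.27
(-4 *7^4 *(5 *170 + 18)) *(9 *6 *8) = -3601269504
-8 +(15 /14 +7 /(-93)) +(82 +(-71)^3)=-465902477 /1302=-357836.00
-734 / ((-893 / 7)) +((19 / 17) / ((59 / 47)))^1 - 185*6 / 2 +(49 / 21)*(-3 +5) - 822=-3669657854 / 2687037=-1365.69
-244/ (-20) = 61/ 5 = 12.20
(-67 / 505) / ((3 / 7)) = -469 / 1515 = -0.31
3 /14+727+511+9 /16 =138743 /112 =1238.78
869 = 869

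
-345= -345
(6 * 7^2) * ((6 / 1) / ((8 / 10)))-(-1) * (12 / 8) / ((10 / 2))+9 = 22143 / 10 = 2214.30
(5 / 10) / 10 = 1 / 20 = 0.05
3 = 3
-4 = -4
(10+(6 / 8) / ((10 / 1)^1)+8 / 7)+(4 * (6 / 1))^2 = 164421 / 280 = 587.22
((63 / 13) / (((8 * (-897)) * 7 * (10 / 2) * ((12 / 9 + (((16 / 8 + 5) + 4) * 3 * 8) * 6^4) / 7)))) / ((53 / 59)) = -0.00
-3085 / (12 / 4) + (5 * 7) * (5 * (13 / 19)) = -51790 / 57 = -908.60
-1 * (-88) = 88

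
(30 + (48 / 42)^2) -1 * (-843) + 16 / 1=43625 / 49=890.31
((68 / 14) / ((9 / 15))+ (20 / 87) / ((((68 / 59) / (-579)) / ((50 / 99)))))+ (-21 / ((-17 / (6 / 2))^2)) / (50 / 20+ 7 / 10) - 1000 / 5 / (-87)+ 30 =-1685440465 / 92928528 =-18.14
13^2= 169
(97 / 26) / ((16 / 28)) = 679 / 104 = 6.53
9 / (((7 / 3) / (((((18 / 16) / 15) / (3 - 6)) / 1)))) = -27 / 280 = -0.10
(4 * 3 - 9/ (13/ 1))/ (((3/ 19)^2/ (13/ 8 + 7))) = 406847/ 104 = 3911.99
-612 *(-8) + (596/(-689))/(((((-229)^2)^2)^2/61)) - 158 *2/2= 24688695142109748759455646/5210784116105898851729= 4738.00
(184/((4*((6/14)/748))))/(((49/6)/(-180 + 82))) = -963424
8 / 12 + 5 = 17 / 3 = 5.67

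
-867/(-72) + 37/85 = 25453/2040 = 12.48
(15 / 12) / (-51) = -5 / 204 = -0.02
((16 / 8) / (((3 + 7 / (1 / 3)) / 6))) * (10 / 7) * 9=45 / 7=6.43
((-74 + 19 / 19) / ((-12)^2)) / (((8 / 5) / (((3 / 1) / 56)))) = -365 / 21504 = -0.02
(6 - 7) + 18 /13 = 0.38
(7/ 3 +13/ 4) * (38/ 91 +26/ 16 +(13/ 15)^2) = 30659669/ 1965600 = 15.60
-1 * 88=-88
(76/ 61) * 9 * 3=2052/ 61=33.64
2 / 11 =0.18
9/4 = 2.25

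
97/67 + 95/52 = 11409/3484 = 3.27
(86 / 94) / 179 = 43 / 8413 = 0.01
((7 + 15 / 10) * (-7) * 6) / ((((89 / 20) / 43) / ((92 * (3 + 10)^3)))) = -62056110480 / 89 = -697259668.31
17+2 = 19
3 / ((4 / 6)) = 9 / 2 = 4.50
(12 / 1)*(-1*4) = -48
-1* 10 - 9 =-19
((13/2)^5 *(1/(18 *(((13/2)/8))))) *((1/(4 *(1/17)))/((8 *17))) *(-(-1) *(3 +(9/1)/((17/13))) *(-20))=-999635/204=-4900.17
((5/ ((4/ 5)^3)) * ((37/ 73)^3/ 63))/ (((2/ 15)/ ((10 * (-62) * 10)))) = -122675234375/ 130709712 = -938.53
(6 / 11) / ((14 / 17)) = 51 / 77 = 0.66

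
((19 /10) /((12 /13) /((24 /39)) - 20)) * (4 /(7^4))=-76 /444185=-0.00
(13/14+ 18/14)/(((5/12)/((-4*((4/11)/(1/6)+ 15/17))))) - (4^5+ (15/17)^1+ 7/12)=-85655819/78540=-1090.60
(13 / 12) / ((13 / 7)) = 7 / 12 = 0.58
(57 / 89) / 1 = 0.64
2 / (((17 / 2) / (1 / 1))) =4 / 17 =0.24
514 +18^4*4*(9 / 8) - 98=472808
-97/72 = -1.35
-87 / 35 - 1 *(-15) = 438 / 35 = 12.51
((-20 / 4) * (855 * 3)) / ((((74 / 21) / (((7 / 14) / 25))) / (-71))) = 764883 / 148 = 5168.13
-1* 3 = -3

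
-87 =-87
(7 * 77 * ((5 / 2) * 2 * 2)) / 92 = 2695 / 46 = 58.59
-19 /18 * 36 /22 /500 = -19 /5500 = -0.00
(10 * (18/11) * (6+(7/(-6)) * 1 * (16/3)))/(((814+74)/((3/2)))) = -0.01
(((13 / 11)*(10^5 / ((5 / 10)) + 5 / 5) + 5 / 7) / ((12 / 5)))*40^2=36400292000 / 231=157577021.65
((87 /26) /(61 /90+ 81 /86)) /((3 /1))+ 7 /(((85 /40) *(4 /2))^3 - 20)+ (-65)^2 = 178710416761 /42290196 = 4225.81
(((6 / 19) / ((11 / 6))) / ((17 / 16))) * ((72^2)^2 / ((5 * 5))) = 15479341056 / 88825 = 174267.84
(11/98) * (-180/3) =-330/49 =-6.73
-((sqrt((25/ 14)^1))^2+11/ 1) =-179/ 14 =-12.79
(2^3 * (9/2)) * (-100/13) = -3600/13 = -276.92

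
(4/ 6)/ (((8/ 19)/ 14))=133/ 6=22.17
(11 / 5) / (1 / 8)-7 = 53 / 5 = 10.60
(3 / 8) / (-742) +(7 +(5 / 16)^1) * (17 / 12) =245961 / 23744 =10.36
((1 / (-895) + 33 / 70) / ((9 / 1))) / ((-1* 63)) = -5893 / 7104510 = -0.00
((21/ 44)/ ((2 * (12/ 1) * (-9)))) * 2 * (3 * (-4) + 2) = 35/ 792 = 0.04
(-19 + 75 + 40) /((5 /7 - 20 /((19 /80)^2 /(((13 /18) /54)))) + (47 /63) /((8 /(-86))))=-33685632 /4227461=-7.97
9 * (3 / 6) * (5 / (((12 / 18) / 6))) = 405 / 2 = 202.50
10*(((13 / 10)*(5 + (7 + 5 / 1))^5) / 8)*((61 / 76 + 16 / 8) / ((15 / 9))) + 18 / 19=11794754979 / 3040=3879853.61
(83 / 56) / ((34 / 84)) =249 / 68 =3.66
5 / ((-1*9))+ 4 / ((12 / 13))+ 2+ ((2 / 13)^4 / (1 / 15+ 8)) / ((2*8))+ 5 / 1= 335220592 / 31102929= 10.78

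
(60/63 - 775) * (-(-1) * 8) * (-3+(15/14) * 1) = 585180/49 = 11942.45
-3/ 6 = -1/ 2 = -0.50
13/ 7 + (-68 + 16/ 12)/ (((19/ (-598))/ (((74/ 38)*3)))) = 30981093/ 2527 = 12260.03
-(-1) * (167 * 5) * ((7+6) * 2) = 21710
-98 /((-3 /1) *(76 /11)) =539 /114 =4.73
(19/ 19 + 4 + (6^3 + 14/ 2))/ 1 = 228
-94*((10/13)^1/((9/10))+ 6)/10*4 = -150776/585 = -257.74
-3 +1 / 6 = -17 / 6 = -2.83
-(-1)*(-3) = -3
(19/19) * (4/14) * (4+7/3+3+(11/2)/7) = 425/147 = 2.89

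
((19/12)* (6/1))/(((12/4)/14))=133/3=44.33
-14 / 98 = -1 / 7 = -0.14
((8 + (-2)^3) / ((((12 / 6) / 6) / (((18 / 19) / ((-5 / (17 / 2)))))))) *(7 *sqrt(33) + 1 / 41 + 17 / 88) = 0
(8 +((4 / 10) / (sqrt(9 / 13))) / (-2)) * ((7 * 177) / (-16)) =-600.89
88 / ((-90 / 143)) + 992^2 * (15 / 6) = 110700908 / 45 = 2460020.18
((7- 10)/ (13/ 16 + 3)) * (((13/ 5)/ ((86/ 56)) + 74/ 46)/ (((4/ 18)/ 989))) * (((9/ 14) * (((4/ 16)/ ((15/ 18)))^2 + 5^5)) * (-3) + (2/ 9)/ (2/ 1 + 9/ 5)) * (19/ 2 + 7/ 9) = 871618233177247/ 1216950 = 716231754.12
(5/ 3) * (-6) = -10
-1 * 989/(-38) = 989/38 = 26.03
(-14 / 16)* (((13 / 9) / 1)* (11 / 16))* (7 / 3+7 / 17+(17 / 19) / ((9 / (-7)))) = -5962957 / 3348864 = -1.78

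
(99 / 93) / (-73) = -33 / 2263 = -0.01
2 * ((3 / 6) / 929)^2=0.00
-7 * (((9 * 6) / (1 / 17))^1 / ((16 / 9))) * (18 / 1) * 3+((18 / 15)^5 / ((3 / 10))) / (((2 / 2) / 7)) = -487829223 / 2500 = -195131.69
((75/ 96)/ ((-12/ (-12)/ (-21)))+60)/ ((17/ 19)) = 26505/ 544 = 48.72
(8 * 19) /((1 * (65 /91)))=1064 /5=212.80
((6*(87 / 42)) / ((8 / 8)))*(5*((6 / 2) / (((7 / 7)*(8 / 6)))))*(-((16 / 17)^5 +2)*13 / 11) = -14135322825 / 31236854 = -452.52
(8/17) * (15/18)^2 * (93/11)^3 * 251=1121631150/22627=49570.48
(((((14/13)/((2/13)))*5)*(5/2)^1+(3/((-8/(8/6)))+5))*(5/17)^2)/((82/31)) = 35650/11849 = 3.01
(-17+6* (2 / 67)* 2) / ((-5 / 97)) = 21631 / 67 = 322.85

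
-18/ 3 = -6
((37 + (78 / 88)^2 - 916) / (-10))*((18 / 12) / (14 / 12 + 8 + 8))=15302007 / 1994080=7.67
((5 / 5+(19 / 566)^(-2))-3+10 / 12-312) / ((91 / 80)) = 49752680 / 98553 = 504.83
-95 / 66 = -1.44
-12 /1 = -12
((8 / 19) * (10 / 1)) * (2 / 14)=80 / 133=0.60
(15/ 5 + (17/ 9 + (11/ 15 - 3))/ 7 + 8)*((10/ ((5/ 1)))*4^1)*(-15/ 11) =-27584/ 231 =-119.41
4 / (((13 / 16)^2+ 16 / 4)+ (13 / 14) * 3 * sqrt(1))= 7168 / 13343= 0.54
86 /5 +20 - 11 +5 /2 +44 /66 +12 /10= 917 /30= 30.57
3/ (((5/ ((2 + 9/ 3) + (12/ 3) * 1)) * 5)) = 27/ 25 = 1.08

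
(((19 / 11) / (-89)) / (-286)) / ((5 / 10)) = 19 / 139997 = 0.00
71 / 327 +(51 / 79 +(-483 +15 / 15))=-481.14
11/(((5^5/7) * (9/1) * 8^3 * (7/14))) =77/7200000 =0.00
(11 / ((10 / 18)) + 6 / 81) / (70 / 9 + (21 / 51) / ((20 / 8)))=45611 / 18228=2.50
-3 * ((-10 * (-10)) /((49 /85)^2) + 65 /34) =-74163195 /81634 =-908.48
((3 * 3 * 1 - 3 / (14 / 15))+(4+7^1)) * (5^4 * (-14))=-146875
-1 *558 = -558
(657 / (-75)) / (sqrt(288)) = -73 *sqrt(2) / 200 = -0.52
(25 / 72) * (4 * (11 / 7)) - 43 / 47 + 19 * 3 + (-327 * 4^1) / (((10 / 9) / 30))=-208796291 / 5922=-35257.73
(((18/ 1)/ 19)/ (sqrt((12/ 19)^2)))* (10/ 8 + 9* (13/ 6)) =249/ 8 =31.12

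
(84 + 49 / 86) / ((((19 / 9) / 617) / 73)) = 2948248737 / 1634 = 1804313.79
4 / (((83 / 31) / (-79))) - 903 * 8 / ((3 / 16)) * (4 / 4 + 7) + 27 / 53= -1356394323 / 4399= -308341.51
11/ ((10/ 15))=33/ 2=16.50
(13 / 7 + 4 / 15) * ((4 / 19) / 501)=892 / 999495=0.00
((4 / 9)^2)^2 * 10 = 2560 / 6561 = 0.39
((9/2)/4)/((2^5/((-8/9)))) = -1/32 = -0.03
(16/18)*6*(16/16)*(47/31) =752/93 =8.09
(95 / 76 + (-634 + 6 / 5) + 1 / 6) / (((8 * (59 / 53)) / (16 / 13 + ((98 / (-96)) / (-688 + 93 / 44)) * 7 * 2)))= -5915443671167 / 66664203840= -88.73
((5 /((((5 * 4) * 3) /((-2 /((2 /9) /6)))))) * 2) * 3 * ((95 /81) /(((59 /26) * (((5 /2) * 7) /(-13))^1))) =12844 /1239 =10.37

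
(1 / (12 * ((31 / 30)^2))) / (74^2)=75 / 5262436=0.00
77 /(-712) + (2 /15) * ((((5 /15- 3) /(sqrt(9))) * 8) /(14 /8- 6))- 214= -349496731 /1634040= -213.89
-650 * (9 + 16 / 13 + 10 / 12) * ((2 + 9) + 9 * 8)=-1790725 / 3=-596908.33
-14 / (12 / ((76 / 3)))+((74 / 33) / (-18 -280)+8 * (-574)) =-68172677 / 14751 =-4621.56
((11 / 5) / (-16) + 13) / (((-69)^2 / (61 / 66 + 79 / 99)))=10633 / 2285280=0.00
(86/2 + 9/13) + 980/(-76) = 7607/247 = 30.80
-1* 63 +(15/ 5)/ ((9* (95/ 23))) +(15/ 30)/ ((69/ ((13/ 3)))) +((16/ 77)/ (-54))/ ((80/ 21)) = -13603814/ 216315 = -62.89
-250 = -250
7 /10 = 0.70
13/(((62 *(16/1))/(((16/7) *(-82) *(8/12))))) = -1066/651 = -1.64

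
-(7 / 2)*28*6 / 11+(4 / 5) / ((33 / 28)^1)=-8708 / 165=-52.78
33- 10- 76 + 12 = -41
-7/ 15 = -0.47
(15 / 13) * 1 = 15 / 13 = 1.15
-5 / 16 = -0.31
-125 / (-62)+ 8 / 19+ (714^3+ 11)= 428785353061 / 1178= 363994357.44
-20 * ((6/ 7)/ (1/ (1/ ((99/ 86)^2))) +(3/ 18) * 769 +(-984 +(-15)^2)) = 288234710/ 22869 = 12603.73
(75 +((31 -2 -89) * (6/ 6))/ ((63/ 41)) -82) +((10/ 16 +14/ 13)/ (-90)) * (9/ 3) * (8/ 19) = -2389729/ 51870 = -46.07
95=95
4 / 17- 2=-30 / 17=-1.76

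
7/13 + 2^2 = 59/13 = 4.54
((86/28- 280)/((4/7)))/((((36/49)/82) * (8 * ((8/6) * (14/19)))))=-21141281/3072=-6881.93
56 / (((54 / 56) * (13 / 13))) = 1568 / 27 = 58.07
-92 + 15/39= -91.62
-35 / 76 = -0.46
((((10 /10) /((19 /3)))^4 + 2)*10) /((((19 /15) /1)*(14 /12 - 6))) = -234650700 /71806871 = -3.27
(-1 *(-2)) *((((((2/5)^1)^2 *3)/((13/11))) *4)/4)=264/325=0.81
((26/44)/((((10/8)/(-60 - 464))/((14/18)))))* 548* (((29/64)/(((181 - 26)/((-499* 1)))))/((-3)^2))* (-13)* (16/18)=-1228952627084/6214725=-197748.51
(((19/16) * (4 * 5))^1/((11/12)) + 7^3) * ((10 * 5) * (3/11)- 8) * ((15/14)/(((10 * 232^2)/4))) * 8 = 188697/1424654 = 0.13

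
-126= -126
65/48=1.35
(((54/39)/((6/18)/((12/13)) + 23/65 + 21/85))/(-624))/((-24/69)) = 52785/7959952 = 0.01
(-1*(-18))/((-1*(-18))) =1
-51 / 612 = -1 / 12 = -0.08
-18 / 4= -9 / 2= -4.50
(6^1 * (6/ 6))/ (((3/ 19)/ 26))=988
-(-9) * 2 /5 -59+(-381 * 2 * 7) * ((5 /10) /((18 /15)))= -22779 /10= -2277.90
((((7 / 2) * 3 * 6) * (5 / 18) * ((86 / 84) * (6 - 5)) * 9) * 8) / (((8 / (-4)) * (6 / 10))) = -1075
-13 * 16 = -208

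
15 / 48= 5 / 16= 0.31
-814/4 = -407/2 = -203.50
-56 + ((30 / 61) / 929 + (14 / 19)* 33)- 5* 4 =-55648388 / 1076711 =-51.68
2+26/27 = 2.96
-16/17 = -0.94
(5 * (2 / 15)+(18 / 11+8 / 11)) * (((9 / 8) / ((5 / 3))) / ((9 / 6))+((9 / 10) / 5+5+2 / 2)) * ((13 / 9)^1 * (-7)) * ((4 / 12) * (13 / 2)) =-261443 / 594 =-440.14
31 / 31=1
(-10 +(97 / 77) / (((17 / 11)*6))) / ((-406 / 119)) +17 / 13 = 132971 / 31668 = 4.20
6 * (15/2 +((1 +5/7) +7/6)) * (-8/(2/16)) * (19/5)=-530176/35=-15147.89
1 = 1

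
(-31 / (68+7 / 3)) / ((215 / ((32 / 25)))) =-2976 / 1134125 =-0.00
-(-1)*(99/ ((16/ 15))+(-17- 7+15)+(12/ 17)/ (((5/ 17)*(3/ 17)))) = 7793/ 80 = 97.41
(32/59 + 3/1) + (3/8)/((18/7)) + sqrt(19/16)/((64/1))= sqrt(19)/256 + 10445/2832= 3.71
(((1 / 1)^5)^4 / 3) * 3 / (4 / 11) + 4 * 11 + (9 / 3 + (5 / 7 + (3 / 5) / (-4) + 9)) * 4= 13581 / 140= 97.01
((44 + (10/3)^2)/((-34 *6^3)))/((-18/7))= 217/74358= 0.00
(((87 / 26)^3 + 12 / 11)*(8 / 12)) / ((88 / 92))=57150745 / 2126696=26.87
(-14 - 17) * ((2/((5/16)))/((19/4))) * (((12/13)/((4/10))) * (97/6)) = -1558.28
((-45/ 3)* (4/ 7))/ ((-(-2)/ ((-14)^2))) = -840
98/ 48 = 49/ 24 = 2.04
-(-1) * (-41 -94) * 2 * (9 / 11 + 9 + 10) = -58860 / 11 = -5350.91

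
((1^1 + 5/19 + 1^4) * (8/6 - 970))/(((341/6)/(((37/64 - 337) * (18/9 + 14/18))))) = 11210294575/310992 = 36046.89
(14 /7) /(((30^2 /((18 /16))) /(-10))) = -1 /40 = -0.02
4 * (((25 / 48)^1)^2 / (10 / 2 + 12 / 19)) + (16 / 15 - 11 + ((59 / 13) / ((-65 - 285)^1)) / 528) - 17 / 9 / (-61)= -913517217863 / 94082788800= -9.71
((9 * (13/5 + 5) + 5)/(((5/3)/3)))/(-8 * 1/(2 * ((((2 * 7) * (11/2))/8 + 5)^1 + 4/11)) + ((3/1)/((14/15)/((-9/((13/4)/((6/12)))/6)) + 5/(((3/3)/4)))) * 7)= 3128079726/24842975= 125.91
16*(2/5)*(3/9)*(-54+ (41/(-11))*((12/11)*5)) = -95936/605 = -158.57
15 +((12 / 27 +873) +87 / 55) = 440563 / 495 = 890.03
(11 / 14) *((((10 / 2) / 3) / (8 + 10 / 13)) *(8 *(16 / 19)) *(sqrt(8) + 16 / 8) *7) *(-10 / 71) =-457600 *sqrt(2) / 230679 - 457600 / 230679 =-4.79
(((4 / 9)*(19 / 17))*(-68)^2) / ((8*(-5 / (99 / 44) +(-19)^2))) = 2584 / 3229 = 0.80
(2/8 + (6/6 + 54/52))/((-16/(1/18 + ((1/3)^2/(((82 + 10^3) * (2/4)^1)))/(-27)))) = -1737995/218754432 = -0.01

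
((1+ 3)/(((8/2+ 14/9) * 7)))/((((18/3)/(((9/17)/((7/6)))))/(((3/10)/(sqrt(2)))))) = 243 * sqrt(2)/208250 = 0.00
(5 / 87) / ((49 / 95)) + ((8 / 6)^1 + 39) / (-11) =-5052 / 1421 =-3.56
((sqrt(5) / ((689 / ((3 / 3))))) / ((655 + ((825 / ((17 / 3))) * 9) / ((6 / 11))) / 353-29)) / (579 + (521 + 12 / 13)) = -6001 * sqrt(5) / 92584249284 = -0.00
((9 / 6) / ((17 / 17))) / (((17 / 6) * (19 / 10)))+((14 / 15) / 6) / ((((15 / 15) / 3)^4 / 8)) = 163242 / 1615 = 101.08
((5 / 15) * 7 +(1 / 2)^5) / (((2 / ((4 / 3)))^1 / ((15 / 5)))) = 227 / 48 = 4.73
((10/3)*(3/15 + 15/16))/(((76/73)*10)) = 6643/18240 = 0.36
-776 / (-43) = 776 / 43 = 18.05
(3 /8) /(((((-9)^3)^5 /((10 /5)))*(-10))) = 1 /2745215094595320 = 0.00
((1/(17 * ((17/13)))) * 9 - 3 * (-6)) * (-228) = -1212732/289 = -4196.30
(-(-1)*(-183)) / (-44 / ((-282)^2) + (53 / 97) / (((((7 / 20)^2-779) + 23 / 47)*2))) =1721447780347269 / 8506289633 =202373.52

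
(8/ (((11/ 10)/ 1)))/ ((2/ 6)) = 240/ 11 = 21.82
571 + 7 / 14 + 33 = 1209 / 2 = 604.50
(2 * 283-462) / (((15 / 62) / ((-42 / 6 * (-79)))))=3565744 / 15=237716.27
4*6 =24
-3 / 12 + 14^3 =10975 / 4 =2743.75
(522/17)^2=272484/289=942.85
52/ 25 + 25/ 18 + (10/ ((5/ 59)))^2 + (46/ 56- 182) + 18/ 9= 86614229/ 6300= 13748.29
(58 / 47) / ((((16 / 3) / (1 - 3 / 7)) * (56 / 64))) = 348 / 2303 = 0.15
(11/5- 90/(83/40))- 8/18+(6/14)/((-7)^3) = -373229848/8967735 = -41.62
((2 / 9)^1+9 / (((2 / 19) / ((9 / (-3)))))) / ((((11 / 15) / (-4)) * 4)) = 23065 / 66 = 349.47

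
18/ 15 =6/ 5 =1.20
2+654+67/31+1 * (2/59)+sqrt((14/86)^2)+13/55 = 2848805811/4325585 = 658.59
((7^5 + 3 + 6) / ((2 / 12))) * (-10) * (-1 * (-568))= -573089280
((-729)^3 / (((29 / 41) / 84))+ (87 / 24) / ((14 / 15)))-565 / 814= -60821644660846999 / 1321936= -46009522897.36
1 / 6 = 0.17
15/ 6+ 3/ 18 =8/ 3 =2.67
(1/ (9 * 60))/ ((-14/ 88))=-0.01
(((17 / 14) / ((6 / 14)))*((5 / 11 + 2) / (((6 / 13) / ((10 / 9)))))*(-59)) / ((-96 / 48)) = 65195 / 132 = 493.90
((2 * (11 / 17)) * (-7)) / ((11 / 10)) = -140 / 17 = -8.24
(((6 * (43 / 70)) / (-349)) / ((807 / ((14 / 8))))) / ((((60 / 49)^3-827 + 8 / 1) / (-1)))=-5058907 / 180511628576220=-0.00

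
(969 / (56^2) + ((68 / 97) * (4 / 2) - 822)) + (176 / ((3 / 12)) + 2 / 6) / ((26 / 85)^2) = 1034471743555 / 154225344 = 6707.53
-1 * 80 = -80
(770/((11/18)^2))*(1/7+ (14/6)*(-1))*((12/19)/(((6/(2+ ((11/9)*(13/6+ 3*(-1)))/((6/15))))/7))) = 379960/209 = 1817.99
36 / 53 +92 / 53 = 128 / 53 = 2.42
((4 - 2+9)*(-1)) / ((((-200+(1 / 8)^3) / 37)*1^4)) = 18944 / 9309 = 2.04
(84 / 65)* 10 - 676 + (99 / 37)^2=-11673367 / 17797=-655.92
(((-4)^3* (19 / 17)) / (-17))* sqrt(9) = 3648 / 289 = 12.62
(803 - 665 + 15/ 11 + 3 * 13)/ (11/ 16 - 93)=-31392/ 16247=-1.93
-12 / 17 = -0.71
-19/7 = -2.71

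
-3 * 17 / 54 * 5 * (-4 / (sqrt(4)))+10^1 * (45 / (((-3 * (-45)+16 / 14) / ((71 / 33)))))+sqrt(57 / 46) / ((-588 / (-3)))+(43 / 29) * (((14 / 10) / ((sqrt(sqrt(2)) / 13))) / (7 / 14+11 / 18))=sqrt(2622) / 9016+1562005 / 94347+35217 * 2^(3 / 4) / 2900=36.98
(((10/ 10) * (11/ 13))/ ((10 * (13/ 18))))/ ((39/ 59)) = 1947/ 10985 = 0.18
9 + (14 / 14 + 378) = 388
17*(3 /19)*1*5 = 255 /19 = 13.42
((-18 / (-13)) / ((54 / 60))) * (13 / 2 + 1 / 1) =150 / 13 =11.54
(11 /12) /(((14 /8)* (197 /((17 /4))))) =0.01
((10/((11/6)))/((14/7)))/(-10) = -3/11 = -0.27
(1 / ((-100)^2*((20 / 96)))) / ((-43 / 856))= -1284 / 134375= -0.01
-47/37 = -1.27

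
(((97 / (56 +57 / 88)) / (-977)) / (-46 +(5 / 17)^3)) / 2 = 20968684 / 1100079436185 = 0.00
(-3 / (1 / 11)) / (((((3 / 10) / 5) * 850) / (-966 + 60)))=9966 / 17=586.24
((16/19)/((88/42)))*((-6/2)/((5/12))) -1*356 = -358.89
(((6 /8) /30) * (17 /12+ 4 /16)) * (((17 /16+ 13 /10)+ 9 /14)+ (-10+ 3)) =-2237 /13440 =-0.17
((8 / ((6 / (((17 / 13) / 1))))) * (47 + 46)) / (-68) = -31 / 13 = -2.38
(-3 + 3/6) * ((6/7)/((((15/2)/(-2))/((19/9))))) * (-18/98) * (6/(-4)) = 114/343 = 0.33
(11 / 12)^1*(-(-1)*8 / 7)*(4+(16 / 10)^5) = 995896 / 65625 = 15.18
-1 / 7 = -0.14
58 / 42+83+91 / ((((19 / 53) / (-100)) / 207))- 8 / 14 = -2096524660 / 399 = -5254447.77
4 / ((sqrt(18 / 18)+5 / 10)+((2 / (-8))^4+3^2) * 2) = 512 / 2497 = 0.21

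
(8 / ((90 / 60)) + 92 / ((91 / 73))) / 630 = 10802 / 85995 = 0.13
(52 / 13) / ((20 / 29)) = 29 / 5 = 5.80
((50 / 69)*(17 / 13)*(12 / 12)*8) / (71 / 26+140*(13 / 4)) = 13600 / 821169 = 0.02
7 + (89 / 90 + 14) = 1979 / 90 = 21.99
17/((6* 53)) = 17/318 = 0.05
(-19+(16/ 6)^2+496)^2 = 234363.57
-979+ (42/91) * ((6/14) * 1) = -978.80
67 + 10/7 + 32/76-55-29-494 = -67717/133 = -509.15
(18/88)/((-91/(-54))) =243/2002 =0.12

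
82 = 82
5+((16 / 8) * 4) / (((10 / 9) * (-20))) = 116 / 25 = 4.64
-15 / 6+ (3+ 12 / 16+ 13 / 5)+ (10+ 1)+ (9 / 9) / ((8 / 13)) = 659 / 40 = 16.48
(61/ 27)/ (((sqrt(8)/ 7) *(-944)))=-427 *sqrt(2)/ 101952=-0.01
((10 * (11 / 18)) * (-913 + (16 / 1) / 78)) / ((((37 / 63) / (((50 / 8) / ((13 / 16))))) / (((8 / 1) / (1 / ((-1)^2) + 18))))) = -10964492000 / 356421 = -30762.76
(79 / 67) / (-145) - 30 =-291529 / 9715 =-30.01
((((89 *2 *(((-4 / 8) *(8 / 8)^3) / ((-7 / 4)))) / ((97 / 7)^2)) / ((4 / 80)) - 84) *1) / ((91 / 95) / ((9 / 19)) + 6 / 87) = -966373380 / 25677161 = -37.64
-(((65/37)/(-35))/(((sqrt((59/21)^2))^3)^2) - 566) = 883344894789761/1560679744717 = 566.00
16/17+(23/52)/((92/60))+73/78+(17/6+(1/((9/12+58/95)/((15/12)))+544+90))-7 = 289261079/457028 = 632.92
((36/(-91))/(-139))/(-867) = -12/3655561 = -0.00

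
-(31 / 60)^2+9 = 31439 / 3600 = 8.73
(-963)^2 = 927369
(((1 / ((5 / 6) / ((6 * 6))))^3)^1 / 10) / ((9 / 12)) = 10749.54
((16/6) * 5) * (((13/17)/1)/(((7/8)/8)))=33280/357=93.22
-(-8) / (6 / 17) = 68 / 3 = 22.67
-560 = -560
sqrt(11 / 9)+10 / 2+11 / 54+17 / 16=sqrt(11) / 3+2707 / 432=7.37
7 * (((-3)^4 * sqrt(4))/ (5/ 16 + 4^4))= 4.42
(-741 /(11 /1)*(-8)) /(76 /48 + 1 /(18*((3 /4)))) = 640224 /1969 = 325.15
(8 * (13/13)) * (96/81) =256/27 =9.48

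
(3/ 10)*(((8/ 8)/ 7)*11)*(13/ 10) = 429/ 700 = 0.61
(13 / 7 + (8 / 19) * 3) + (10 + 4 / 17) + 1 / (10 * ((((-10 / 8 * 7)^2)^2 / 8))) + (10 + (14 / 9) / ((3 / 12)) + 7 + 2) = 841446289268 / 21811584375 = 38.58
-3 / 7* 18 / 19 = -54 / 133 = -0.41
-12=-12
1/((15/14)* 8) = 7/60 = 0.12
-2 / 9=-0.22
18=18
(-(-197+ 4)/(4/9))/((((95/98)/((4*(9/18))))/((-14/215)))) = -1191582/20425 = -58.34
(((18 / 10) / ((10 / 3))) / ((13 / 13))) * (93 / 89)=2511 / 4450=0.56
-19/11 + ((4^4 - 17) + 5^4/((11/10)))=8860/11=805.45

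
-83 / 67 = -1.24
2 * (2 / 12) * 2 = 2 / 3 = 0.67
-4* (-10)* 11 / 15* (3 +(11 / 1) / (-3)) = -176 / 9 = -19.56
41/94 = 0.44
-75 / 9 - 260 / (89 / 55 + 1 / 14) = -633125 / 3903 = -162.21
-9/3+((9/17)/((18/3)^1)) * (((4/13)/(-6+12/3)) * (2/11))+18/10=-14616/12155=-1.20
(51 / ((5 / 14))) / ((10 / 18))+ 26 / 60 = 38621 / 150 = 257.47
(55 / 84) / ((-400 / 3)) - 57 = -127691 / 2240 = -57.00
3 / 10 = 0.30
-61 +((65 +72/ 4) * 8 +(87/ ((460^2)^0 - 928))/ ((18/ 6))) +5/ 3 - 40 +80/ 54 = 1574371/ 2781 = 566.12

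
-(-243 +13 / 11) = 2660 / 11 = 241.82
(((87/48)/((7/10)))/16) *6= 435/448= 0.97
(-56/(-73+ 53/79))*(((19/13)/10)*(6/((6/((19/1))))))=399266/185705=2.15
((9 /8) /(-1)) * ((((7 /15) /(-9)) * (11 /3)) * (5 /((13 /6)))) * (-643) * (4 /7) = -7073 /39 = -181.36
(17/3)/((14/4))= 34/21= 1.62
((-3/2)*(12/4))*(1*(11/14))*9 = -891/28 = -31.82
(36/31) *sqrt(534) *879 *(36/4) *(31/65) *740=42149808 *sqrt(534)/13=74924331.53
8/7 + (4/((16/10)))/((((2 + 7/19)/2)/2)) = 338/63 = 5.37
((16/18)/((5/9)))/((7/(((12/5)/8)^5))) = 243/437500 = 0.00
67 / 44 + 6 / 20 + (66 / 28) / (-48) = 21851 / 12320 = 1.77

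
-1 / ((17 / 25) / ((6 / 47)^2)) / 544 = -225 / 5107208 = -0.00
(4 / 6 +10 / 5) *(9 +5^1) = 112 / 3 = 37.33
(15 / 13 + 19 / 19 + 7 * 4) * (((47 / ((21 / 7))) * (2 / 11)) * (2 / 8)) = 9212 / 429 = 21.47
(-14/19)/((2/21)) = -147/19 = -7.74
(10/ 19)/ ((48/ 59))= 295/ 456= 0.65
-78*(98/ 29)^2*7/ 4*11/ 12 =-2403401/ 1682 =-1428.89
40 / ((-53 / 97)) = -3880 / 53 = -73.21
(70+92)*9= 1458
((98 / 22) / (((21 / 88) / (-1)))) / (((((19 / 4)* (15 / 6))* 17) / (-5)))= 448 / 969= 0.46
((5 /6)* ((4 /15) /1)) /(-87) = -2 /783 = -0.00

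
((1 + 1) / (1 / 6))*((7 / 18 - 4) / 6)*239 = -15535 / 9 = -1726.11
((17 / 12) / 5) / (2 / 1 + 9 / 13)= 221 / 2100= 0.11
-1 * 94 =-94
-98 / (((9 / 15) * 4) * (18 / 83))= -20335 / 108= -188.29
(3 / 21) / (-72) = -1 / 504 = -0.00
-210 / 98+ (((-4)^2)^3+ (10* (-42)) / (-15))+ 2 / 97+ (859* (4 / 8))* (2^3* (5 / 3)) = 20061485 / 2037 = 9848.54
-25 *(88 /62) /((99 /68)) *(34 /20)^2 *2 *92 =-3615968 /279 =-12960.46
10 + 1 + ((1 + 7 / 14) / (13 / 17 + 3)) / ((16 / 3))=22681 / 2048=11.07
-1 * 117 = -117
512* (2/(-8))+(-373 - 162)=-663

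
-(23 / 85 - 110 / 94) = 3594 / 3995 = 0.90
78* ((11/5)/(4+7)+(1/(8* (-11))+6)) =482.71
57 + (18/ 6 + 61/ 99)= 6001/ 99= 60.62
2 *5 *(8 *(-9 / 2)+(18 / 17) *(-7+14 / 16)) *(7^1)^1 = -101115 / 34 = -2973.97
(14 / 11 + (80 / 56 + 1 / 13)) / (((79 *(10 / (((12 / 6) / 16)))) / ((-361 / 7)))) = -0.02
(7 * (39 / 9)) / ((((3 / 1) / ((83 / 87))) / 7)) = 52871 / 783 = 67.52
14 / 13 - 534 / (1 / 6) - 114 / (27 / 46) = -397466 / 117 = -3397.15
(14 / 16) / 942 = 0.00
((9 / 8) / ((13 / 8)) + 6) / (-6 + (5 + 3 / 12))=-116 / 13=-8.92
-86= -86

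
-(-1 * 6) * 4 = 24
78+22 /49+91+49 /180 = 1496941 /8820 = 169.72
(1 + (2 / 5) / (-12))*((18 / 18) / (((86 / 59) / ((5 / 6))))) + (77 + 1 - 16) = 193663 / 3096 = 62.55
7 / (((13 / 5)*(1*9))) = 35 / 117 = 0.30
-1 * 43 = -43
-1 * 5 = -5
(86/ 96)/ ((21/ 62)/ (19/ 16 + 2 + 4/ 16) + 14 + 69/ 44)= 73315/ 1282164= 0.06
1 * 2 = 2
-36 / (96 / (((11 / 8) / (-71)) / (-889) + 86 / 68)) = -32569965 / 68673472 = -0.47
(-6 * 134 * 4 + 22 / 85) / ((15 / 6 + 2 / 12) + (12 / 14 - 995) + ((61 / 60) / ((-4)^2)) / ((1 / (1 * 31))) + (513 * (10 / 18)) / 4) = 367366272 / 104901611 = 3.50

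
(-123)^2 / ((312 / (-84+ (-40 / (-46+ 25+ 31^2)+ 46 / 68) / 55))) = -37226150121 / 9140560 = -4072.63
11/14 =0.79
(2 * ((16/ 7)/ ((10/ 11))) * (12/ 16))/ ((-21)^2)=44/ 5145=0.01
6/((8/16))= 12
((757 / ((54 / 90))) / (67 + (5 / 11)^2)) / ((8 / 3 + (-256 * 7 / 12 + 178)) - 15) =457985 / 398468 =1.15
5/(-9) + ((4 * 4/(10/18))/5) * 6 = 7651/225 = 34.00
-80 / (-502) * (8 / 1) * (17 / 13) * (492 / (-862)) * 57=-76279680 / 1406353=-54.24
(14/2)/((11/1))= 7/11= 0.64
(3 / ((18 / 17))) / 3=17 / 18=0.94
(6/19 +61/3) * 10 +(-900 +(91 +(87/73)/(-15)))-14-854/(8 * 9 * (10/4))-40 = -82554157/124830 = -661.33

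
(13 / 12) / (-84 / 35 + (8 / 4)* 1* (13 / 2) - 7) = 65 / 216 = 0.30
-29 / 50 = -0.58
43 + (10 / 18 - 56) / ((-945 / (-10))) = 72145 / 1701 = 42.41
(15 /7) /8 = 15 /56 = 0.27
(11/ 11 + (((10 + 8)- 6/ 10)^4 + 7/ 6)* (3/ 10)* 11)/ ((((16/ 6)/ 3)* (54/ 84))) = 26468293957/ 50000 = 529365.88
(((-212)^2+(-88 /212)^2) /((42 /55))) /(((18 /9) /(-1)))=-1735912475 /58989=-29427.73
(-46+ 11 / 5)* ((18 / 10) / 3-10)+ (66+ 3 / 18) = 71683 / 150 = 477.89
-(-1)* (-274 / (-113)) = 274 / 113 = 2.42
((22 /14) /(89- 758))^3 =-1331 /102700479987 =-0.00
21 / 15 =7 / 5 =1.40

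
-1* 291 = -291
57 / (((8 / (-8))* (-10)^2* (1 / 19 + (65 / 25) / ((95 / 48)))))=-1083 / 2596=-0.42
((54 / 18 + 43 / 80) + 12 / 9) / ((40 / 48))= 1169 / 200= 5.84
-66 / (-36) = 11 / 6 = 1.83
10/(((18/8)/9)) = 40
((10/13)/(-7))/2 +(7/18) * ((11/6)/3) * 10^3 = 1751345/7371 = 237.60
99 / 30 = 33 / 10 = 3.30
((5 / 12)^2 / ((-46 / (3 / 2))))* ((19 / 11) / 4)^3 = -171475 / 376172544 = -0.00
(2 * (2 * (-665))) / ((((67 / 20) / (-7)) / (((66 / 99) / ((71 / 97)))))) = 72245600 / 14271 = 5062.41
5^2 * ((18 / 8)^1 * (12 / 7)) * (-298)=-201150 / 7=-28735.71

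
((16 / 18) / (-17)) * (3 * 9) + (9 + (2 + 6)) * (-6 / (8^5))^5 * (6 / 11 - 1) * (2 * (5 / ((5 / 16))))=-9739880870918642902113 / 6899082283567372304384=-1.41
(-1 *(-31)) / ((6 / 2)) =31 / 3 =10.33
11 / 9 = 1.22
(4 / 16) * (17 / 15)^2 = 289 / 900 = 0.32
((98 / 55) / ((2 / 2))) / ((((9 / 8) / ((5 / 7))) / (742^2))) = 61663168 / 99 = 622860.28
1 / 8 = 0.12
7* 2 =14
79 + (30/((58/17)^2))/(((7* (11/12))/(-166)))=798143/64757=12.33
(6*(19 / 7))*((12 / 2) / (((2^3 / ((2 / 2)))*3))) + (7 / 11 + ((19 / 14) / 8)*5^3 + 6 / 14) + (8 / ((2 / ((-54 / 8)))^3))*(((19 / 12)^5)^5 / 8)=-7166839835937902505001415710238039 / 1910735378232879523924279296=-3750828.04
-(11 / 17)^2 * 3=-363 / 289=-1.26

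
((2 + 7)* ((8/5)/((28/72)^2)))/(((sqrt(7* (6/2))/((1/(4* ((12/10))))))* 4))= 81* sqrt(21)/343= 1.08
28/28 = 1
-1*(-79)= 79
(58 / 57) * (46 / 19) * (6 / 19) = 5336 / 6859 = 0.78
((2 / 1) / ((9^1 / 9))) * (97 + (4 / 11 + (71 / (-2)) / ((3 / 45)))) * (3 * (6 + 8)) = -402066 / 11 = -36551.45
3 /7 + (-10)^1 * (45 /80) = -291 /56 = -5.20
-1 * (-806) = 806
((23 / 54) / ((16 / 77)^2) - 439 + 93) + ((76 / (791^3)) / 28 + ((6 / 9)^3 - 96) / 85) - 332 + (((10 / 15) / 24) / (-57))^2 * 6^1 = -520686979467773981237 / 778002390343503360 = -669.26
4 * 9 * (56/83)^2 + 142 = 1091134/6889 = 158.39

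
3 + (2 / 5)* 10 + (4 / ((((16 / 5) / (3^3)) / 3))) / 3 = 163 / 4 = 40.75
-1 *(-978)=978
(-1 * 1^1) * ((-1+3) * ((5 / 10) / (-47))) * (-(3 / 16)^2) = -9 / 12032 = -0.00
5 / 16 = 0.31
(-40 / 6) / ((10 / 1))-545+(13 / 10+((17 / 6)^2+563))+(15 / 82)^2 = 2019311 / 75645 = 26.69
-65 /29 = -2.24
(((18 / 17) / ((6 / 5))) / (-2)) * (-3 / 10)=9 / 68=0.13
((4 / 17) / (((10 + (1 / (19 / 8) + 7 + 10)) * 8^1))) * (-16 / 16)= -19 / 17714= -0.00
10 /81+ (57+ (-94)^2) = 720343 /81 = 8893.12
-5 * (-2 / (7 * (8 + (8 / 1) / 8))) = 10 / 63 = 0.16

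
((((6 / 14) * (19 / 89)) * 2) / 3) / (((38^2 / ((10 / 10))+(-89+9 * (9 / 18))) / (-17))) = -1292 / 1693937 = -0.00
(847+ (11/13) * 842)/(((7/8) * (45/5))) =162184/819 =198.03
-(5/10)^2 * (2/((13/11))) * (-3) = 33/26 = 1.27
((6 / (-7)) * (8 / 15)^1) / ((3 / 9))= -1.37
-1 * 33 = -33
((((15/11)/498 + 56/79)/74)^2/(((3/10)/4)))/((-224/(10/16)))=-87810231675/25525084399721984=-0.00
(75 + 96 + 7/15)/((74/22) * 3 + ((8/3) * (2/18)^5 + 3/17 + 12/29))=205903213461/12826382765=16.05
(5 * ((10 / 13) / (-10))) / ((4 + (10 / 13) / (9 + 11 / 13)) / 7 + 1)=-2240 / 9217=-0.24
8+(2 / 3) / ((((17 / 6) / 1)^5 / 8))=11400328 / 1419857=8.03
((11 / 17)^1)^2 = 121 / 289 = 0.42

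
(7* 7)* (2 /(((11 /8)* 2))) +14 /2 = 469 /11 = 42.64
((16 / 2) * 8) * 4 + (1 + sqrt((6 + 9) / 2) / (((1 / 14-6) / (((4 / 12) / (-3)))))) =7 * sqrt(30) / 747 + 257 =257.05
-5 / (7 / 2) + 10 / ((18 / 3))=5 / 21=0.24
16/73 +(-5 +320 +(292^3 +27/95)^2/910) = 408382562129041469387/599530750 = 681170335514.97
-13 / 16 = -0.81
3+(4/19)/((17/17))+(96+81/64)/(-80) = 38809/19456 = 1.99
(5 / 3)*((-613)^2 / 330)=375769 / 198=1897.82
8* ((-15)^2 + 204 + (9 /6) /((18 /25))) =10346 /3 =3448.67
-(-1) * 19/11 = 19/11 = 1.73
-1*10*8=-80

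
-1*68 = -68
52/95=0.55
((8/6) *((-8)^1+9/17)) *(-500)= 254000/51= 4980.39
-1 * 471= -471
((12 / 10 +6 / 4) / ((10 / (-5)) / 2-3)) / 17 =-0.04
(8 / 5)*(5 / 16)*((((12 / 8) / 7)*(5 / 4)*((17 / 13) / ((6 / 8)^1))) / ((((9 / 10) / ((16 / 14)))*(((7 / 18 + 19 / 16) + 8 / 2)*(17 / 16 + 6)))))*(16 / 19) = 6963200 / 1098214117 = 0.01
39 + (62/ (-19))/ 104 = 38501/ 988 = 38.97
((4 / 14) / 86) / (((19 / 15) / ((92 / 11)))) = 1380 / 62909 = 0.02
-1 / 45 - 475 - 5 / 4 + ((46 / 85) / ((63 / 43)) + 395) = -80.90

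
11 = 11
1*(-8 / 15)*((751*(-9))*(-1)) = -18024 / 5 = -3604.80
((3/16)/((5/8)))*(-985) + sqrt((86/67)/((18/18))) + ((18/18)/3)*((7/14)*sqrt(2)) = -591/2 + sqrt(2)/6 + sqrt(5762)/67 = -294.13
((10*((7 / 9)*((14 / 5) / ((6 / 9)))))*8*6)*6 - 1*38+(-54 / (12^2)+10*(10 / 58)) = 2174153 / 232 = 9371.35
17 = 17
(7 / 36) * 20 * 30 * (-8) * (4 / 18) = -5600 / 27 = -207.41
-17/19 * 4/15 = -68/285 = -0.24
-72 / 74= -0.97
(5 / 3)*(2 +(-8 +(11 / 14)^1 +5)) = -5 / 14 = -0.36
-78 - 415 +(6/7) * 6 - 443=-6516/7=-930.86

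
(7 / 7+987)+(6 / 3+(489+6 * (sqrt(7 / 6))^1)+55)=sqrt(42)+1534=1540.48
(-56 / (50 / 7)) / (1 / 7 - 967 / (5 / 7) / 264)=362208 / 230315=1.57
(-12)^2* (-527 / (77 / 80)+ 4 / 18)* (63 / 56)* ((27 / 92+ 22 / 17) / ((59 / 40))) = -169518084840 / 1776313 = -95432.55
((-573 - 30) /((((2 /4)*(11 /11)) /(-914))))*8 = 8818272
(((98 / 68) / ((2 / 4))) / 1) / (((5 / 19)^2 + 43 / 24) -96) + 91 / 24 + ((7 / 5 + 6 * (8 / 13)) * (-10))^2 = 146047448368879 / 56238699192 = 2596.92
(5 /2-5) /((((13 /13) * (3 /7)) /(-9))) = 105 /2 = 52.50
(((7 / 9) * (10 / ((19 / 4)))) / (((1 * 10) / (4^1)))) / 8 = 0.08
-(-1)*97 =97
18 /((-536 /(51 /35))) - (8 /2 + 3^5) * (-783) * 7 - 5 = 12698662301 /9380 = 1353801.95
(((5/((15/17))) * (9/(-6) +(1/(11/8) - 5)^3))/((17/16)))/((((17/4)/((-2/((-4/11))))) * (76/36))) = -10158672/39083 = -259.93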